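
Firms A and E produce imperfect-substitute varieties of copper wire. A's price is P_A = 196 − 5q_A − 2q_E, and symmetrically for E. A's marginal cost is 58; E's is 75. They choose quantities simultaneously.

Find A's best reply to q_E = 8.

Firm A's profit: π = q_A(196 − 5q_A − 2q_E) − 58q_A.
∂π/∂q_A = 138 − 10q_A − 2q_E = 0 ⇒ q_A = 13.8 − 0.2q_E.
At q_E = 8: q_A = 13.8 − 0.2·8 = 12.2.

12.2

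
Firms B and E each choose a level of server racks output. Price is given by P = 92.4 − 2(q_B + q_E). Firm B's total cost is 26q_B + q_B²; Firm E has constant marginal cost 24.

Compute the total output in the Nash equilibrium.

20.32

Firm B's profit: π = q_B(92.4 − 2(q_B + q_E)) − 26q_B − q_B².
∂π/∂q_B = 66.4 − 6q_B − 2q_E = 0, so q_B = 166/15 − (1/3)q_E.
For E: ∂π/∂q_E = 68.4 − 4q_E − 2q_B = 0 ⇒ q_E = 17.1 − 0.5q_B.
Solving the two reaction functions simultaneously: (1 − (−1/3)(−0.5))q_B = 166/15 − (1/3)·17.1, so (5/6)q_B = 161/30 and q_B = 6.44.
Then q_E = 17.1 − 0.5·6.44 = 13.88.
Total output: 6.44 + 13.88 = 20.32.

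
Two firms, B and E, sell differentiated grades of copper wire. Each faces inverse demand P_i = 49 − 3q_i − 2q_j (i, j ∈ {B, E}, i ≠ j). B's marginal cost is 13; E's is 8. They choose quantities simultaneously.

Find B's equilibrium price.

Firm B's profit: π = q_B(49 − 3q_B − 2q_E) − 13q_B.
∂π/∂q_B = 36 − 6q_B − 2q_E = 0 ⇒ q_B = 6 − (1/3)q_E.
Similarly q_E = 41/6 − (1/3)q_B.
Substituting the second reaction function into the first: q_B = 6 − (1/3)(41/6 − (1/3)q_B), which gives (8/9)q_B = 67/18 ⇒ q_B = 4.1875.
Then q_E = 41/6 − (1/3)·4.1875 = 5.4375.
P_B = 49 − 3·4.1875 − 2·5.4375 = 25.5625.

25.5625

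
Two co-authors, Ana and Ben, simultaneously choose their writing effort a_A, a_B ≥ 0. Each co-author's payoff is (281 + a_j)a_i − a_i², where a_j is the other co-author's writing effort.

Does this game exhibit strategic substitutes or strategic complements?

strategic complements

Ana's payoff is (281 + a_B)a_A − a_A².
∂π/∂a_A = 281 + a_B − 2a_A = 0, so a_A = 140.5 + 0.5a_B.
The best-response slope da_A/da_B = 0.5 > 0: the reaction function is upward-sloping, so the choices are strategic complements.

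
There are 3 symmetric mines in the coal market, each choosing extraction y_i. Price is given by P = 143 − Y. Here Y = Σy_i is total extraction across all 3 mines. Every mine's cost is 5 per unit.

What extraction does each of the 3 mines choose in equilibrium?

A representative mine's profit is π_i = y_i(143 − Y) − 5y_i, with Y = y_i + Σ_{j≠i} y_j.
First-order condition: 138 − 2y_i − Σ_{j≠i} y_j = 0.
With identical mines, set every y_j = y: then 138 − 2y − 2y = 0, i.e. y = 138/4 = 34.5.

34.5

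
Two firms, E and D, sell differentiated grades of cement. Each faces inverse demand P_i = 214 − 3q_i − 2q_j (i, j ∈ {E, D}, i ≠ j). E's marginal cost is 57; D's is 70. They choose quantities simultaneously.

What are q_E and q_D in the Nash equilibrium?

20.4375, 17.1875

Firm E's profit: π = q_E(214 − 3q_E − 2q_D) − 57q_E.
∂π/∂q_E = 157 − 6q_E − 2q_D = 0 ⇒ q_E = 157/6 − (1/3)q_D.
Similarly q_D = 24 − (1/3)q_E.
Solving the two reaction functions simultaneously: (1 − (−1/3)(−1/3))q_E = 157/6 − (1/3)·24, so (8/9)q_E = 109/6 and q_E = 20.4375.
Then q_D = 24 − (1/3)·20.4375 = 17.1875.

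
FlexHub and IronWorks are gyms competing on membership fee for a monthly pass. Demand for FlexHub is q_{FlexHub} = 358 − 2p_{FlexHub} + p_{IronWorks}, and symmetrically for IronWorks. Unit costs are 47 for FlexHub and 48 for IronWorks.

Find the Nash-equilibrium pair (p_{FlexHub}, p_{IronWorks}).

150.8, 151.2

FlexHub's profit: π = (p_{FlexHub} − 47)(358 − 2p_{FlexHub} + p_{IronWorks}).
∂π/∂p_{FlexHub} = 452 − 4p_{FlexHub} + p_{IronWorks} = 0 ⇒ p_{FlexHub} = 113 + 0.25p_{IronWorks}.
Similarly p_{IronWorks} = 113.5 + 0.25p_{FlexHub}.
Solving the two reaction functions simultaneously: (1 − (0.25)(0.25))p_{FlexHub} = 113 + 0.25·113.5, so 0.9375p_{FlexHub} = 141.375 and p_{FlexHub} = 150.8.
Then p_{IronWorks} = 113.5 + 0.25·150.8 = 151.2.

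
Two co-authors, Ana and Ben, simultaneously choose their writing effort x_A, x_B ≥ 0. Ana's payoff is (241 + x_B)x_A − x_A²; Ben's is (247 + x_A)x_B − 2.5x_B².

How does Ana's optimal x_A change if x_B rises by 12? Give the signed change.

Expanding Ana's payoff: 241x_A + x_Bx_A − x_A².
∂π/∂x_A = 241 + x_B − 2x_A = 0, so x_A = 120.5 + 0.5x_B.
The reaction-function slope is 0.5, so a 12-unit rise in x_B moves x_A by 0.5 × 12 = 6. Ana's best response rises — the actions are strategic complements.

6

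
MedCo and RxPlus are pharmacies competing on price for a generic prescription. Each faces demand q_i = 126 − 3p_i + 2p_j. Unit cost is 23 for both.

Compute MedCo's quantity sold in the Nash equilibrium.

MedCo's profit: π = (p_{MedCo} − 23)(126 − 3p_{MedCo} + 2p_{RxPlus}).
∂π/∂p_{MedCo} = 195 − 6p_{MedCo} + 2p_{RxPlus} = 0 ⇒ p_{MedCo} = 32.5 + (1/3)p_{RxPlus}.
The game is symmetric, so in equilibrium p_{RxPlus} = p_{MedCo}: the reaction function gives (2/3)p_{MedCo} = 32.5, hence p_{MedCo} = 48.75.
q_{MedCo} = 126 − 3·48.75 + 2·48.75 = 77.25.

77.25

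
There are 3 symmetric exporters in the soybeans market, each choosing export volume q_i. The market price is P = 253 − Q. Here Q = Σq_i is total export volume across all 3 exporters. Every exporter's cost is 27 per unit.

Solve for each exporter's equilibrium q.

56.5

A representative exporter's profit is π_i = q_i(253 − Q) − 27q_i, with Q = q_i + Σ_{j≠i} q_j.
First-order condition: 226 − 2q_i − Σ_{j≠i} q_j = 0.
Imposing symmetry (q_j = q for all j) turns Σ_{j≠i} q_j into 2q, so 226 = 4q and q = 56.5.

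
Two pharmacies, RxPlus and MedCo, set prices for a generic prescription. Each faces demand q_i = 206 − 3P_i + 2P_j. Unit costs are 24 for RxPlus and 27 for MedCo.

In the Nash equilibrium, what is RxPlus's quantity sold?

RxPlus's profit: π = (P_{RxPlus} − 24)(206 − 3P_{RxPlus} + 2P_{MedCo}).
∂π/∂P_{RxPlus} = 278 − 6P_{RxPlus} + 2P_{MedCo} = 0 ⇒ P_{RxPlus} = 139/3 + (1/3)P_{MedCo}.
Similarly P_{MedCo} = 287/6 + (1/3)P_{RxPlus}.
Plugging P_{MedCo} into RxPlus's best response: P_{RxPlus} = 139/3 + (1/3)(287/6 + (1/3)P_{RxPlus}) ⇒ (8/9)P_{RxPlus} = 1121/18, so P_{RxPlus} = 70.0625.
Then P_{MedCo} = 287/6 + (1/3)·70.0625 = 71.1875.
q_{RxPlus} = 206 − 3·70.0625 + 2·71.1875 = 138.1875.

138.1875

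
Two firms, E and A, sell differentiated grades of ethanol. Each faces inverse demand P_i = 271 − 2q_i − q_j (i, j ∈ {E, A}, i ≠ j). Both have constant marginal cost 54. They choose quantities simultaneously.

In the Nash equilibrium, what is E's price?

140.8

Firm E's profit: π = q_E(271 − 2q_E − q_A) − 54q_E.
∂π/∂q_E = 217 − 4q_E − q_A = 0 ⇒ q_E = 54.25 − 0.25q_A.
By symmetry q_A = q_E; substituting into the reaction function, 1.25q_E = 54.25 and q_E = 43.4.
P_E = 271 − 2·43.4 − 43.4 = 140.8.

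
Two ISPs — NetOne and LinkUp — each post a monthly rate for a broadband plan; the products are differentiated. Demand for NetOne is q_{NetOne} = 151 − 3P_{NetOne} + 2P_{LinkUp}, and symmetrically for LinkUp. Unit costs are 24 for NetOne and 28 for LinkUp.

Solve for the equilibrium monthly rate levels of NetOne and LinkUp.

NetOne's profit: π = (P_{NetOne} − 24)(151 − 3P_{NetOne} + 2P_{LinkUp}).
∂π/∂P_{NetOne} = 223 − 6P_{NetOne} + 2P_{LinkUp} = 0 ⇒ P_{NetOne} = 223/6 + (1/3)P_{LinkUp}.
Similarly P_{LinkUp} = 235/6 + (1/3)P_{NetOne}.
Solving the two reaction functions simultaneously: (1 − (1/3)(1/3))P_{NetOne} = 223/6 + (1/3)·(235/6), so (8/9)P_{NetOne} = 452/9 and P_{NetOne} = 56.5.
Then P_{LinkUp} = 235/6 + (1/3)·56.5 = 58.

56.5, 58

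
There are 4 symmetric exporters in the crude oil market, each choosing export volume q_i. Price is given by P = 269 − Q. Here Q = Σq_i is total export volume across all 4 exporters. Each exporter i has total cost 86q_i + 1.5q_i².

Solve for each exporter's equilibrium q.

22.875

A representative exporter's profit is π_i = q_i(269 − Q) − 86q_i − 1.5q_i², with Q = q_i + Σ_{j≠i} q_j.
First-order condition: 183 − 5q_i − Σ_{j≠i} q_j = 0.
With identical exporters, set every q_j = q: then 183 − 5q − 3q = 0, i.e. q = 183/8 = 22.875.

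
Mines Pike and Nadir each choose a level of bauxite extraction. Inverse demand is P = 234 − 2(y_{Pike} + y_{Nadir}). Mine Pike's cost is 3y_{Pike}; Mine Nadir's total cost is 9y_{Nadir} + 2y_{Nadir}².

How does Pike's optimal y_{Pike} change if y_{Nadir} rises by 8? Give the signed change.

-4

Mine Pike's profit: π = y_{Pike}(234 − 2(y_{Pike} + y_{Nadir})) − 3y_{Pike}.
∂π/∂y_{Pike} = 231 − 4y_{Pike} − 2y_{Nadir} = 0, so y_{Pike} = 57.75 − 0.5y_{Nadir}.
The reaction-function slope is −0.5, so an 8-unit rise in y_{Nadir} moves y_{Pike} by −0.5 × 8 = −4. Pike's best response falls — the actions are strategic substitutes.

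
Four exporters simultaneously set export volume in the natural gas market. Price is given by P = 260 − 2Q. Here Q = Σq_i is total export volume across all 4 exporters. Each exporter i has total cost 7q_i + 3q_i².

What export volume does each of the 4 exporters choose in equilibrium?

15.8125

A representative exporter's profit is π_i = q_i(260 − 2Q) − 7q_i − 3q_i², with Q = q_i + Σ_{j≠i} q_j.
First-order condition: 253 − 10q_i − 2Σ_{j≠i} q_j = 0.
With identical exporters, set every q_j = q: then 253 − 10q − 6q = 0, i.e. q = 253/16 = 15.8125.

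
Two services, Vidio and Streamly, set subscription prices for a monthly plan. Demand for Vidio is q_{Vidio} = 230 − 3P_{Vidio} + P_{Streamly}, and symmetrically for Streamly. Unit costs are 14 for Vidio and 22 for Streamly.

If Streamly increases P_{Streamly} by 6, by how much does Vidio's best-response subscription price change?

Vidio's profit: π = (P_{Vidio} − 14)(230 − 3P_{Vidio} + P_{Streamly}).
∂π/∂P_{Vidio} = 272 − 6P_{Vidio} + P_{Streamly} = 0 ⇒ P_{Vidio} = 136/3 + (1/6)P_{Streamly}.
The reaction-function slope is 1/6, so a 6-unit rise in P_{Streamly} moves P_{Vidio} by 1/6 × 6 = 1. Vidio's best response rises — the actions are strategic complements.

1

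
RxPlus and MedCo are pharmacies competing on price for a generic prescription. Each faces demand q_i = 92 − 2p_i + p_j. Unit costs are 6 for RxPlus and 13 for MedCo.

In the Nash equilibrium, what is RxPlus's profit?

RxPlus's profit: π = (p_{RxPlus} − 6)(92 − 2p_{RxPlus} + p_{MedCo}).
∂π/∂p_{RxPlus} = 104 − 4p_{RxPlus} + p_{MedCo} = 0 ⇒ p_{RxPlus} = 26 + 0.25p_{MedCo}.
Similarly p_{MedCo} = 29.5 + 0.25p_{RxPlus}.
Plugging p_{MedCo} into RxPlus's best response: p_{RxPlus} = 26 + 0.25(29.5 + 0.25p_{RxPlus}) ⇒ 0.9375p_{RxPlus} = 33.375, so p_{RxPlus} = 35.6.
Then p_{MedCo} = 29.5 + 0.25·35.6 = 38.4.
q_{RxPlus} = 92 − 2·35.6 + 38.4 = 59.2.
Profit = (35.6 − 6)·59.2 = 1752.32.

1752.32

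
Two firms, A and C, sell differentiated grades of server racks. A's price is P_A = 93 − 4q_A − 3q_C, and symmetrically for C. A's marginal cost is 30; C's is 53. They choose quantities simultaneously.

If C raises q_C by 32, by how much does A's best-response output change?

Firm A's profit: π = q_A(93 − 4q_A − 3q_C) − 30q_A.
∂π/∂q_A = 63 − 8q_A − 3q_C = 0 ⇒ q_A = 7.875 − 0.375q_C.
The reaction-function slope is −0.375, so a 32-unit rise in q_C moves q_A by −0.375 × 32 = −12. A's best response falls — the actions are strategic substitutes.

-12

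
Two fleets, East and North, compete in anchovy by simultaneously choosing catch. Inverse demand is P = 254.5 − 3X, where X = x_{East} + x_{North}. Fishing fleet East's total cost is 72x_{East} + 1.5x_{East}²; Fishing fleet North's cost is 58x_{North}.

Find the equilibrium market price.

139.4

Fishing fleet East's profit: π = x_{East}(254.5 − 3(x_{East} + x_{North})) − 72x_{East} − 1.5x_{East}².
∂π/∂x_{East} = 182.5 − 9x_{East} − 3x_{North} = 0, so x_{East} = 365/18 − (1/3)x_{North}.
For North: ∂π/∂x_{North} = 196.5 − 6x_{North} − 3x_{East} = 0 ⇒ x_{North} = 32.75 − 0.5x_{East}.
Solving the two reaction functions simultaneously: (1 − (−1/3)(−0.5))x_{East} = 365/18 − (1/3)·32.75, so (5/6)x_{East} = 337/36 and x_{East} = 337/30.
Then x_{North} = 32.75 − 0.5·(337/30) = 407/15.
Equilibrium price: P = 254.5 − 3·(1151/30) = 139.4.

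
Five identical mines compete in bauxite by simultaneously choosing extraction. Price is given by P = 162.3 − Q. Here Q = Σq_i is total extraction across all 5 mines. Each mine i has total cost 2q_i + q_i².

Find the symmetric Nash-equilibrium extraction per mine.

20.0375

A representative mine's profit is π_i = q_i(162.3 − Q) − 2q_i − q_i², with Q = q_i + Σ_{j≠i} q_j.
First-order condition: 160.3 − 4q_i − Σ_{j≠i} q_j = 0.
With identical mines, set every q_j = q: then 160.3 − 4q − 4q = 0, i.e. q = 160.3/8 = 20.0375.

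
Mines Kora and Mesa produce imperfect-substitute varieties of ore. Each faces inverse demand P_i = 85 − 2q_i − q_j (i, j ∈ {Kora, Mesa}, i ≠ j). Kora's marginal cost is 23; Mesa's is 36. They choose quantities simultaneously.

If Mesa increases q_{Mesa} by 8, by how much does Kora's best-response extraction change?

-2

Mine Kora's profit: π = q_{Kora}(85 − 2q_{Kora} − q_{Mesa}) − 23q_{Kora}.
∂π/∂q_{Kora} = 62 − 4q_{Kora} − q_{Mesa} = 0 ⇒ q_{Kora} = 15.5 − 0.25q_{Mesa}.
The reaction-function slope is −0.25, so an 8-unit rise in q_{Mesa} moves q_{Kora} by −0.25 × 8 = −2. Kora's best response falls — the actions are strategic substitutes.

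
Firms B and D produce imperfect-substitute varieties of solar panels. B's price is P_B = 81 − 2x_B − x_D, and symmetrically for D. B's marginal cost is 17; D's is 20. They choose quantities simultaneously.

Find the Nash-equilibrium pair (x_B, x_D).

Firm B's profit: π = x_B(81 − 2x_B − x_D) − 17x_B.
∂π/∂x_B = 64 − 4x_B − x_D = 0 ⇒ x_B = 16 − 0.25x_D.
Similarly x_D = 15.25 − 0.25x_B.
Substituting the second reaction function into the first: x_B = 16 − 0.25(15.25 − 0.25x_B), which gives 0.9375x_B = 12.1875 ⇒ x_B = 13.
Then x_D = 15.25 − 0.25·13 = 12.

13, 12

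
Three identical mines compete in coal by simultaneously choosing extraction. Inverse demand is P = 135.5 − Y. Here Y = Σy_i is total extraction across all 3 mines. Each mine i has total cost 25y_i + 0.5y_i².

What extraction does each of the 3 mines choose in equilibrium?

22.1

A representative mine's profit is π_i = y_i(135.5 − Y) − 25y_i − 0.5y_i², with Y = y_i + Σ_{j≠i} y_j.
First-order condition: 110.5 − 3y_i − Σ_{j≠i} y_j = 0.
In a symmetric equilibrium every mine chooses the same y, so Σ_{j≠i} y_j = 2y. The condition becomes 110.5 − 5y = 0, giving y = 110.5/5 = 22.1.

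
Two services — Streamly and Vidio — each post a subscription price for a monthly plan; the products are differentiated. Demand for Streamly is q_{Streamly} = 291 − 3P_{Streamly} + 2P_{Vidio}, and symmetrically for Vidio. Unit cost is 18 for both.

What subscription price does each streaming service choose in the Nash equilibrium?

Streamly's profit: π = (P_{Streamly} − 18)(291 − 3P_{Streamly} + 2P_{Vidio}).
∂π/∂P_{Streamly} = 345 − 6P_{Streamly} + 2P_{Vidio} = 0 ⇒ P_{Streamly} = 57.5 + (1/3)P_{Vidio}.
By symmetry P_{Vidio} = P_{Streamly}; substituting into the reaction function, (2/3)P_{Streamly} = 57.5 and P_{Streamly} = 86.25.

86.25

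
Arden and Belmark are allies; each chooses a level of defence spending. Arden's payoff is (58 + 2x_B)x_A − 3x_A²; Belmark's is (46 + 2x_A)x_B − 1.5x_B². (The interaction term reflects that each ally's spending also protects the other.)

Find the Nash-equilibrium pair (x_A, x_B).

19, 28

Expanding Arden's payoff: 58x_A + 2x_Bx_A − 3x_A².
∂π/∂x_A = 58 + 2x_B − 6x_A = 0, so x_A = 29/3 + (1/3)x_B.
Likewise for Belmark: x_B = 46/3 + (2/3)x_A.
Solving the two reaction functions simultaneously: (1 − (1/3)(2/3))x_A = 29/3 + (1/3)·(46/3), so (7/9)x_A = 133/9 and x_A = 19.
Then x_B = 46/3 + (2/3)·19 = 28.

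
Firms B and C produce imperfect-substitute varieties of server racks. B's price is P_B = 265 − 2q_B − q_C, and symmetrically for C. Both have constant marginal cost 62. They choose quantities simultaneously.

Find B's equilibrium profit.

Firm B's profit: π = q_B(265 − 2q_B − q_C) − 62q_B.
∂π/∂q_B = 203 − 4q_B − q_C = 0 ⇒ q_B = 50.75 − 0.25q_C.
By symmetry q_C = q_B; substituting into the reaction function, 1.25q_B = 50.75 and q_B = 40.6.
P_B = 265 − 2·40.6 − 40.6 = 143.2.
Profit = (143.2 − 62)·40.6 = 3296.72.

3296.72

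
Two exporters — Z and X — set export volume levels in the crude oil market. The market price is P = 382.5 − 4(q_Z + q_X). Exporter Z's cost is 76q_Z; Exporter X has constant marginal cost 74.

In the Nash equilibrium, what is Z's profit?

2575.5625

Exporter Z's profit: π = q_Z(382.5 − 4(q_Z + q_X)) − 76q_Z.
∂π/∂q_Z = 306.5 − 8q_Z − 4q_X = 0, so q_Z = 38.3125 − 0.5q_X.
By the same steps for X: q_X = 38.5625 − 0.5q_Z.
Solving the two reaction functions simultaneously: (1 − (−0.5)(−0.5))q_Z = 38.3125 − 0.5·38.5625, so 0.75q_Z = 609/32 and q_Z = 25.375.
Then q_X = 38.5625 − 0.5·25.375 = 25.875.
Price P = 382.5 − 4·51.25 = 177.5.
Z's profit: (177.5 − 76)·25.375 = 2575.5625.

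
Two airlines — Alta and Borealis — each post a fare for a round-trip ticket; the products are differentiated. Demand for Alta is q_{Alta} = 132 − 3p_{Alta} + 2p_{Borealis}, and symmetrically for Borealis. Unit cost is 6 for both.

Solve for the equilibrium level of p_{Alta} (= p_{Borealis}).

37.5

Alta's profit: π = (p_{Alta} − 6)(132 − 3p_{Alta} + 2p_{Borealis}).
∂π/∂p_{Alta} = 150 − 6p_{Alta} + 2p_{Borealis} = 0 ⇒ p_{Alta} = 25 + (1/3)p_{Borealis}.
The game is symmetric, so in equilibrium p_{Borealis} = p_{Alta}: the reaction function gives (2/3)p_{Alta} = 25, hence p_{Alta} = 37.5.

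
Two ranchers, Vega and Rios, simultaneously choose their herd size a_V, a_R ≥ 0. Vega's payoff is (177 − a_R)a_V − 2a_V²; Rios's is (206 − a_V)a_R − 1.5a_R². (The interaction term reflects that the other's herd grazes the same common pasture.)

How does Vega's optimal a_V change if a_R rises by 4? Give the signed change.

Expanding Vega's payoff: 177a_V − a_Ra_V − 2a_V².
∂π/∂a_V = 177 − a_R − 4a_V = 0, so a_V = 44.25 − 0.25a_R.
The reaction-function slope is −0.25, so a 4-unit rise in a_R moves a_V by −0.25 × 4 = −1. Vega's best response falls — the actions are strategic substitutes.

-1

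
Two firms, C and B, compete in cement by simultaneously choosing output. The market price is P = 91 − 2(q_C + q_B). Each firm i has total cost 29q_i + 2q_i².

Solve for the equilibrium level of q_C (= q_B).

Firm C's profit: π = q_C(91 − 2(q_C + q_B)) − 29q_C − 2q_C².
∂π/∂q_C = 62 − 8q_C − 2q_B = 0, so q_C = 7.75 − 0.25q_B.
By symmetry q_B = q_C; substituting into the reaction function, 1.25q_C = 7.75 and q_C = 6.2.

6.2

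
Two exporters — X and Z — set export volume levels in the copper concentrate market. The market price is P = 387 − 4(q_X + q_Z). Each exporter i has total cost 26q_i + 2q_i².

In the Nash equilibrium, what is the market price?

206.5

Exporter X's profit: π = q_X(387 − 4(q_X + q_Z)) − 26q_X − 2q_X².
∂π/∂q_X = 361 − 12q_X − 4q_Z = 0, so q_X = 361/12 − (1/3)q_Z.
The game is symmetric, so in equilibrium q_Z = q_X: the reaction function gives (4/3)q_X = 361/12, hence q_X = 22.5625.
Equilibrium price: P = 387 − 4·45.125 = 206.5.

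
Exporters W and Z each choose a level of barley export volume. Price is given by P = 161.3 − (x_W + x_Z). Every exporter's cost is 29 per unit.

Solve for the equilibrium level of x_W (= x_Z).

Exporter W's profit: π = x_W(161.3 − (x_W + x_Z)) − 29x_W.
∂π/∂x_W = 132.3 − 2x_W − x_Z = 0, so x_W = 66.15 − 0.5x_Z.
By symmetry x_Z = x_W; substituting into the reaction function, 1.5x_W = 66.15 and x_W = 44.1.

44.1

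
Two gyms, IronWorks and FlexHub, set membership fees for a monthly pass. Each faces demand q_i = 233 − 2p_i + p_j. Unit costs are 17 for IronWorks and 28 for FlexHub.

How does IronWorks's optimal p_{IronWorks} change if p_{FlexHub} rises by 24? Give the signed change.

IronWorks's profit: π = (p_{IronWorks} − 17)(233 − 2p_{IronWorks} + p_{FlexHub}).
∂π/∂p_{IronWorks} = 267 − 4p_{IronWorks} + p_{FlexHub} = 0 ⇒ p_{IronWorks} = 66.75 + 0.25p_{FlexHub}.
The reaction-function slope is 0.25, so a 24-unit rise in p_{FlexHub} moves p_{IronWorks} by 0.25 × 24 = 6. IronWorks's best response rises — the actions are strategic complements.

6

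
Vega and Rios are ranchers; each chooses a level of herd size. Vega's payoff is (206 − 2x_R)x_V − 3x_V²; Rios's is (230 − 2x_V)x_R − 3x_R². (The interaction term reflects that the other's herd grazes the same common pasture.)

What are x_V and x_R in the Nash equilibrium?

Expanding Vega's payoff: 206x_V − 2x_Rx_V − 3x_V².
∂π/∂x_V = 206 − 2x_R − 6x_V = 0, so x_V = 103/3 − (1/3)x_R.
Likewise for Rios: x_R = 115/3 − (1/3)x_V.
Substituting the second reaction function into the first: x_V = 103/3 − (1/3)(115/3 − (1/3)x_V), which gives (8/9)x_V = 194/9 ⇒ x_V = 24.25.
Then x_R = 115/3 − (1/3)·24.25 = 30.25.

24.25, 30.25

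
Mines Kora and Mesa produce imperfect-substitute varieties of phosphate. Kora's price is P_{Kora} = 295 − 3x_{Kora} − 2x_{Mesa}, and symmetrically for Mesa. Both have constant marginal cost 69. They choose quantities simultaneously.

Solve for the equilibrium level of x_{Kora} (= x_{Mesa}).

Mine Kora's profit: π = x_{Kora}(295 − 3x_{Kora} − 2x_{Mesa}) − 69x_{Kora}.
∂π/∂x_{Kora} = 226 − 6x_{Kora} − 2x_{Mesa} = 0 ⇒ x_{Kora} = 113/3 − (1/3)x_{Mesa}.
Setting x_{Kora} = x_{Mesa} in the reaction function: x_{Kora} = 113/3 − (1/3)x_{Kora}, so x_{Kora} = (113/3) / (4/3) = 28.25.

28.25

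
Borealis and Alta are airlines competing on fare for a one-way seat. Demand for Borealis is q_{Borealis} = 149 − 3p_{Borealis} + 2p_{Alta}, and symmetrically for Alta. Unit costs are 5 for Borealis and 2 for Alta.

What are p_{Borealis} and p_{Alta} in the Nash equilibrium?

Borealis's profit: π = (p_{Borealis} − 5)(149 − 3p_{Borealis} + 2p_{Alta}).
∂π/∂p_{Borealis} = 164 − 6p_{Borealis} + 2p_{Alta} = 0 ⇒ p_{Borealis} = 82/3 + (1/3)p_{Alta}.
Similarly p_{Alta} = 155/6 + (1/3)p_{Borealis}.
Substituting the second reaction function into the first: p_{Borealis} = 82/3 + (1/3)(155/6 + (1/3)p_{Borealis}), which gives (8/9)p_{Borealis} = 647/18 ⇒ p_{Borealis} = 40.4375.
Then p_{Alta} = 155/6 + (1/3)·40.4375 = 39.3125.

40.4375, 39.3125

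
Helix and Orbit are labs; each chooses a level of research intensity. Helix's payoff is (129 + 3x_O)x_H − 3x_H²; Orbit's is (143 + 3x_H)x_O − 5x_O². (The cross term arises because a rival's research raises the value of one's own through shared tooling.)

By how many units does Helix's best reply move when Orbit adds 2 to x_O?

1

Expanding Helix's payoff: 129x_H + 3x_Ox_H − 3x_H².
∂π/∂x_H = 129 + 3x_O − 6x_H = 0, so x_H = 21.5 + 0.5x_O.
The reaction-function slope is 0.5, so a 2-unit rise in x_O moves x_H by 0.5 × 2 = 1. Helix's best response rises — the actions are strategic complements.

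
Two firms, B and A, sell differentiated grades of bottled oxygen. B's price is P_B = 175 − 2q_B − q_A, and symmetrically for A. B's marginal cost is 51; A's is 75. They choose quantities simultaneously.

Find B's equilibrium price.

103.8

Firm B's profit: π = q_B(175 − 2q_B − q_A) − 51q_B.
∂π/∂q_B = 124 − 4q_B − q_A = 0 ⇒ q_B = 31 − 0.25q_A.
Similarly q_A = 25 − 0.25q_B.
Solving the two reaction functions simultaneously: (1 − (−0.25)(−0.25))q_B = 31 − 0.25·25, so 0.9375q_B = 24.75 and q_B = 26.4.
Then q_A = 25 − 0.25·26.4 = 18.4.
P_B = 175 − 2·26.4 − 18.4 = 103.8.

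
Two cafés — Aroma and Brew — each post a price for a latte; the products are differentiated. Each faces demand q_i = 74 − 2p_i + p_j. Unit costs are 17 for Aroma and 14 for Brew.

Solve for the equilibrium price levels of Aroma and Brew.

35.6, 34.4

Aroma's profit: π = (p_{Aroma} − 17)(74 − 2p_{Aroma} + p_{Brew}).
∂π/∂p_{Aroma} = 108 − 4p_{Aroma} + p_{Brew} = 0 ⇒ p_{Aroma} = 27 + 0.25p_{Brew}.
Similarly p_{Brew} = 25.5 + 0.25p_{Aroma}.
Substituting the second reaction function into the first: p_{Aroma} = 27 + 0.25(25.5 + 0.25p_{Aroma}), which gives 0.9375p_{Aroma} = 33.375 ⇒ p_{Aroma} = 35.6.
Then p_{Brew} = 25.5 + 0.25·35.6 = 34.4.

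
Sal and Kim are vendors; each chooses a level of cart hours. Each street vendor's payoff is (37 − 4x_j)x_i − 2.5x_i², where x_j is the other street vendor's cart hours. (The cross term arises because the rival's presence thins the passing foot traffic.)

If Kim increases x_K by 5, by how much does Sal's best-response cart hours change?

Sal's payoff is (37 − 4x_K)x_S − 2.5x_S².
∂π/∂x_S = 37 − 4x_K − 5x_S = 0, so x_S = 7.4 − 0.8x_K.
The reaction-function slope is −0.8, so a 5-unit rise in x_K moves x_S by −0.8 × 5 = −4. Sal's best response falls — the actions are strategic substitutes.

-4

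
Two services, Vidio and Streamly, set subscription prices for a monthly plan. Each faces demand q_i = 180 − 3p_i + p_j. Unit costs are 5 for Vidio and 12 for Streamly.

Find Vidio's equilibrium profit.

Vidio's profit: π = (p_{Vidio} − 5)(180 − 3p_{Vidio} + p_{Streamly}).
∂π/∂p_{Vidio} = 195 − 6p_{Vidio} + p_{Streamly} = 0 ⇒ p_{Vidio} = 32.5 + (1/6)p_{Streamly}.
Similarly p_{Streamly} = 36 + (1/6)p_{Vidio}.
Plugging p_{Streamly} into Vidio's best response: p_{Vidio} = 32.5 + (1/6)(36 + (1/6)p_{Vidio}) ⇒ (35/36)p_{Vidio} = 38.5, so p_{Vidio} = 39.6.
Then p_{Streamly} = 36 + (1/6)·39.6 = 42.6.
q_{Vidio} = 180 − 3·39.6 + 42.6 = 103.8.
Profit = (39.6 − 5)·103.8 = 3591.48.

3591.48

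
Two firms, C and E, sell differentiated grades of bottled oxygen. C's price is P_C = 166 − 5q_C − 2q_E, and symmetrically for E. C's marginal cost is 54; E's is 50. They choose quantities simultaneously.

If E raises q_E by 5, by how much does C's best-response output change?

-1

Firm C's profit: π = q_C(166 − 5q_C − 2q_E) − 54q_C.
∂π/∂q_C = 112 − 10q_C − 2q_E = 0 ⇒ q_C = 11.2 − 0.2q_E.
The reaction-function slope is −0.2, so a 5-unit rise in q_E moves q_C by −0.2 × 5 = −1. C's best response falls — the actions are strategic substitutes.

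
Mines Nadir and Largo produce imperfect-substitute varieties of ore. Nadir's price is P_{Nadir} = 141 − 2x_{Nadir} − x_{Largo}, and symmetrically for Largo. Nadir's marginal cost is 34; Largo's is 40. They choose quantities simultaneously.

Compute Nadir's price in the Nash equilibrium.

77.6

Mine Nadir's profit: π = x_{Nadir}(141 − 2x_{Nadir} − x_{Largo}) − 34x_{Nadir}.
∂π/∂x_{Nadir} = 107 − 4x_{Nadir} − x_{Largo} = 0 ⇒ x_{Nadir} = 26.75 − 0.25x_{Largo}.
Similarly x_{Largo} = 25.25 − 0.25x_{Nadir}.
Solving the two reaction functions simultaneously: (1 − (−0.25)(−0.25))x_{Nadir} = 26.75 − 0.25·25.25, so 0.9375x_{Nadir} = 20.4375 and x_{Nadir} = 21.8.
Then x_{Largo} = 25.25 − 0.25·21.8 = 19.8.
P_{Nadir} = 141 − 2·21.8 − 19.8 = 77.6.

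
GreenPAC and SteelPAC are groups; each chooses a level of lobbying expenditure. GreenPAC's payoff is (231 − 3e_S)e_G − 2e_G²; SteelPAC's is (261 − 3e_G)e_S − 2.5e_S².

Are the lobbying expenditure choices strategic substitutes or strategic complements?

strategic substitutes

Expanding GreenPAC's payoff: 231e_G − 3e_Se_G − 2e_G².
∂π/∂e_G = 231 − 3e_S − 4e_G = 0, so e_G = 57.75 − 0.75e_S.
The best-response slope de_G/de_S = −0.75 < 0: the reaction function is downward-sloping, so the choices are strategic substitutes.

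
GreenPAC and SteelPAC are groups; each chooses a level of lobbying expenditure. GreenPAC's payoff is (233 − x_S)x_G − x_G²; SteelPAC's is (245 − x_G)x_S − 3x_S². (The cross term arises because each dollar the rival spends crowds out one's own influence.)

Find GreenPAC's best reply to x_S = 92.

70.5

Expanding GreenPAC's payoff: 233x_G − x_Sx_G − x_G².
∂π/∂x_G = 233 − x_S − 2x_G = 0, so x_G = 116.5 − 0.5x_S.
At x_S = 92: x_G = 116.5 − 0.5·92 = 70.5.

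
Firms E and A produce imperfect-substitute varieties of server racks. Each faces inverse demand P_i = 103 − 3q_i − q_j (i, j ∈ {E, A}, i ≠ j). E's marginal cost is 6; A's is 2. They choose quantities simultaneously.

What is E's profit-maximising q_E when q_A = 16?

13.5

Firm E's profit: π = q_E(103 − 3q_E − q_A) − 6q_E.
∂π/∂q_E = 97 − 6q_E − q_A = 0 ⇒ q_E = 97/6 − (1/6)q_A.
At q_A = 16: q_E = 97/6 − (1/6)·16 = 13.5.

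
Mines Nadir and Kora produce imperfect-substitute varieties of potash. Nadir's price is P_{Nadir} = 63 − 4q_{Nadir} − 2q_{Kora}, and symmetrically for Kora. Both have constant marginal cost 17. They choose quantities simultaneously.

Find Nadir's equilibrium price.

Mine Nadir's profit: π = q_{Nadir}(63 − 4q_{Nadir} − 2q_{Kora}) − 17q_{Nadir}.
∂π/∂q_{Nadir} = 46 − 8q_{Nadir} − 2q_{Kora} = 0 ⇒ q_{Nadir} = 5.75 − 0.25q_{Kora}.
By symmetry q_{Kora} = q_{Nadir}; substituting into the reaction function, 1.25q_{Nadir} = 5.75 and q_{Nadir} = 4.6.
P_{Nadir} = 63 − 4·4.6 − 2·4.6 = 35.4.

35.4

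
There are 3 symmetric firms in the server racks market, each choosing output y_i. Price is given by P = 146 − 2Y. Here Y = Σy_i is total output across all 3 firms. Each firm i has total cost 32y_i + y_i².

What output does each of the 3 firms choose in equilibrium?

11.4

A representative firm's profit is π_i = y_i(146 − 2Y) − 32y_i − y_i², with Y = y_i + Σ_{j≠i} y_j.
First-order condition: 114 − 6y_i − 2Σ_{j≠i} y_j = 0.
Imposing symmetry (y_j = y for all j) turns Σ_{j≠i} y_j into 2y, so 114 = 10y and y = 11.4.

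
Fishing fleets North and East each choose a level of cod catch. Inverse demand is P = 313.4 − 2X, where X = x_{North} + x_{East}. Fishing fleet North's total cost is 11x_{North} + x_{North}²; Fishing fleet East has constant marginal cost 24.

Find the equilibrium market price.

137.16

Fishing fleet North's profit: π = x_{North}(313.4 − 2(x_{North} + x_{East})) − 11x_{North} − x_{North}².
∂π/∂x_{North} = 302.4 − 6x_{North} − 2x_{East} = 0, so x_{North} = 50.4 − (1/3)x_{East}.
For East: ∂π/∂x_{East} = 289.4 − 4x_{East} − 2x_{North} = 0 ⇒ x_{East} = 72.35 − 0.5x_{North}.
Substituting the second reaction function into the first: x_{North} = 50.4 − (1/3)(72.35 − 0.5x_{North}), which gives (5/6)x_{North} = 1577/60 ⇒ x_{North} = 31.54.
Then x_{East} = 72.35 − 0.5·31.54 = 56.58.
Equilibrium price: P = 313.4 − 2·88.12 = 137.16.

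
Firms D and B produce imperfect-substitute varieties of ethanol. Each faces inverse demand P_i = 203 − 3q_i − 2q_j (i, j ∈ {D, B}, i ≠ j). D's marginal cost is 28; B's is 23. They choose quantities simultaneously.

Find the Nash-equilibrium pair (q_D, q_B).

Firm D's profit: π = q_D(203 − 3q_D − 2q_B) − 28q_D.
∂π/∂q_D = 175 − 6q_D − 2q_B = 0 ⇒ q_D = 175/6 − (1/3)q_B.
Similarly q_B = 30 − (1/3)q_D.
Plugging q_B into D's best response: q_D = 175/6 − (1/3)(30 − (1/3)q_D) ⇒ (8/9)q_D = 115/6, so q_D = 21.5625.
Then q_B = 30 − (1/3)·21.5625 = 22.8125.

21.5625, 22.8125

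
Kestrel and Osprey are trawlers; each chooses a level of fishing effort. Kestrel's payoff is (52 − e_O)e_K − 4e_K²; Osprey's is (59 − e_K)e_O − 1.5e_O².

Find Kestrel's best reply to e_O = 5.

Expanding Kestrel's payoff: 52e_K − e_Oe_K − 4e_K².
∂π/∂e_K = 52 − e_O − 8e_K = 0, so e_K = 6.5 − 0.125e_O.
At e_O = 5: e_K = 6.5 − 0.125·5 = 5.875.

5.875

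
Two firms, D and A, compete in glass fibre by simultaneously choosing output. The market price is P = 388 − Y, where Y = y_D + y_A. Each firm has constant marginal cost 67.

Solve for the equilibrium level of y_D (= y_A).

107

Firm D's profit: π = y_D(388 − (y_D + y_A)) − 67y_D.
∂π/∂y_D = 321 − 2y_D − y_A = 0, so y_D = 160.5 − 0.5y_A.
By symmetry y_A = y_D; substituting into the reaction function, 1.5y_D = 160.5 and y_D = 107.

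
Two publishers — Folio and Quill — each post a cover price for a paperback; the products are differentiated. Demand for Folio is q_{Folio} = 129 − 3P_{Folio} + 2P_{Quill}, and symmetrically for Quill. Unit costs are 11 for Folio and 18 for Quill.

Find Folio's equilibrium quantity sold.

92.4375

Folio's profit: π = (P_{Folio} − 11)(129 − 3P_{Folio} + 2P_{Quill}).
∂π/∂P_{Folio} = 162 − 6P_{Folio} + 2P_{Quill} = 0 ⇒ P_{Folio} = 27 + (1/3)P_{Quill}.
Similarly P_{Quill} = 30.5 + (1/3)P_{Folio}.
Plugging P_{Quill} into Folio's best response: P_{Folio} = 27 + (1/3)(30.5 + (1/3)P_{Folio}) ⇒ (8/9)P_{Folio} = 223/6, so P_{Folio} = 41.8125.
Then P_{Quill} = 30.5 + (1/3)·41.8125 = 44.4375.
q_{Folio} = 129 − 3·41.8125 + 2·44.4375 = 92.4375.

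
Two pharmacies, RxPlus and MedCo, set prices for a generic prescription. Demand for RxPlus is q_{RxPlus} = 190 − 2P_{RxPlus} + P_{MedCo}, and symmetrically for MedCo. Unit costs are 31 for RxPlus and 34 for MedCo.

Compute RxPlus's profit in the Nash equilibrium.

5703.12

RxPlus's profit: π = (P_{RxPlus} − 31)(190 − 2P_{RxPlus} + P_{MedCo}).
∂π/∂P_{RxPlus} = 252 − 4P_{RxPlus} + P_{MedCo} = 0 ⇒ P_{RxPlus} = 63 + 0.25P_{MedCo}.
Similarly P_{MedCo} = 64.5 + 0.25P_{RxPlus}.
Plugging P_{MedCo} into RxPlus's best response: P_{RxPlus} = 63 + 0.25(64.5 + 0.25P_{RxPlus}) ⇒ 0.9375P_{RxPlus} = 79.125, so P_{RxPlus} = 84.4.
Then P_{MedCo} = 64.5 + 0.25·84.4 = 85.6.
q_{RxPlus} = 190 − 2·84.4 + 85.6 = 106.8.
Profit = (84.4 − 31)·106.8 = 5703.12.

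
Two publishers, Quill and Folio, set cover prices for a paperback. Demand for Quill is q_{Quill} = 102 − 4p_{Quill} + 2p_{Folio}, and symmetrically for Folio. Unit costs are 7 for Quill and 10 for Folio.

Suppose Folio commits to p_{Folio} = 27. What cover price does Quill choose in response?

Quill's profit: π = (p_{Quill} − 7)(102 − 4p_{Quill} + 2p_{Folio}).
∂π/∂p_{Quill} = 130 − 8p_{Quill} + 2p_{Folio} = 0 ⇒ p_{Quill} = 16.25 + 0.25p_{Folio}.
At p_{Folio} = 27: p_{Quill} = 16.25 + 0.25·27 = 23.

23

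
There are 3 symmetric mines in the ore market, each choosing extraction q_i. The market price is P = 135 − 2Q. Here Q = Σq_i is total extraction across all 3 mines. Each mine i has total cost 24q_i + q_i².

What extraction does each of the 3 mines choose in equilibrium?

A representative mine's profit is π_i = q_i(135 − 2Q) − 24q_i − q_i², with Q = q_i + Σ_{j≠i} q_j.
First-order condition: 111 − 6q_i − 2Σ_{j≠i} q_j = 0.
Imposing symmetry (q_j = q for all j) turns Σ_{j≠i} q_j into 2q, so 111 = 10q and q = 11.1.

11.1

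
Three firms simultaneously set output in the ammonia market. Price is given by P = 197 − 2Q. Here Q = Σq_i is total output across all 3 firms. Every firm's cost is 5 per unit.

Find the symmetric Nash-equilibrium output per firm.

24

A representative firm's profit is π_i = q_i(197 − 2Q) − 5q_i, with Q = q_i + Σ_{j≠i} q_j.
First-order condition: 192 − 4q_i − 2Σ_{j≠i} q_j = 0.
With identical firms, set every q_j = q: then 192 − 4q − 4q = 0, i.e. q = 192/8 = 24.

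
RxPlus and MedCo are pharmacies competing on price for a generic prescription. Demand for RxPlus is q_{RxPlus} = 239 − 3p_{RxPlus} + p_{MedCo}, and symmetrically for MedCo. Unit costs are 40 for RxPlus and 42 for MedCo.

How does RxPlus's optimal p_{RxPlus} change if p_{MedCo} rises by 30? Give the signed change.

5

RxPlus's profit: π = (p_{RxPlus} − 40)(239 − 3p_{RxPlus} + p_{MedCo}).
∂π/∂p_{RxPlus} = 359 − 6p_{RxPlus} + p_{MedCo} = 0 ⇒ p_{RxPlus} = 359/6 + (1/6)p_{MedCo}.
The reaction-function slope is 1/6, so a 30-unit rise in p_{MedCo} moves p_{RxPlus} by 1/6 × 30 = 5. RxPlus's best response rises — the actions are strategic complements.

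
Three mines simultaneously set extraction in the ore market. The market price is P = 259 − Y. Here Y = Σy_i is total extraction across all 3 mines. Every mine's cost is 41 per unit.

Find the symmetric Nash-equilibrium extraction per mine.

A representative mine's profit is π_i = y_i(259 − Y) − 41y_i, with Y = y_i + Σ_{j≠i} y_j.
First-order condition: 218 − 2y_i − Σ_{j≠i} y_j = 0.
Imposing symmetry (y_j = y for all j) turns Σ_{j≠i} y_j into 2y, so 218 = 4y and y = 54.5.

54.5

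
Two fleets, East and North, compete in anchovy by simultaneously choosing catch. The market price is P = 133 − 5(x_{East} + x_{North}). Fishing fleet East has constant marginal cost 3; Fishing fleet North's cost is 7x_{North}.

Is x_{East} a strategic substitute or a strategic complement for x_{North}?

strategic substitutes

Fishing fleet East's profit: π = x_{East}(133 − 5(x_{East} + x_{North})) − 3x_{East}.
∂π/∂x_{East} = 130 − 10x_{East} − 5x_{North} = 0, so x_{East} = 13 − 0.5x_{North}.
The best-response slope dx_{East}/dx_{North} = −0.5 < 0: the reaction function is downward-sloping, so the choices are strategic substitutes.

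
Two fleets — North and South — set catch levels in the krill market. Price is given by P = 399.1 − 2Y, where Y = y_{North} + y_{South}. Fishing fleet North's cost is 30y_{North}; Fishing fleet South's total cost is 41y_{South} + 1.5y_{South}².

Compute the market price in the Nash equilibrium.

Fishing fleet North's profit: π = y_{North}(399.1 − 2(y_{North} + y_{South})) − 30y_{North}.
∂π/∂y_{North} = 369.1 − 4y_{North} − 2y_{South} = 0, so y_{North} = 92.275 − 0.5y_{South}.
For South: ∂π/∂y_{South} = 358.1 − 7y_{South} − 2y_{North} = 0 ⇒ y_{South} = 3581/70 − (2/7)y_{North}.
Substituting the second reaction function into the first: y_{North} = 92.275 − 0.5(3581/70 − (2/7)y_{North}), which gives (6/7)y_{North} = 3735/56 ⇒ y_{North} = 77.8125.
Then y_{South} = 3581/70 − (2/7)·77.8125 = 28.925.
Equilibrium price: P = 399.1 − 2·106.7375 = 185.625.

185.625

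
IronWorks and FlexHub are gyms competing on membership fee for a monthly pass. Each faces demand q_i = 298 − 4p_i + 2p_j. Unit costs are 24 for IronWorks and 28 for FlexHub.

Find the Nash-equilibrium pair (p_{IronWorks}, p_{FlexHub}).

IronWorks's profit: π = (p_{IronWorks} − 24)(298 − 4p_{IronWorks} + 2p_{FlexHub}).
∂π/∂p_{IronWorks} = 394 − 8p_{IronWorks} + 2p_{FlexHub} = 0 ⇒ p_{IronWorks} = 49.25 + 0.25p_{FlexHub}.
Similarly p_{FlexHub} = 51.25 + 0.25p_{IronWorks}.
Substituting the second reaction function into the first: p_{IronWorks} = 49.25 + 0.25(51.25 + 0.25p_{IronWorks}), which gives 0.9375p_{IronWorks} = 62.0625 ⇒ p_{IronWorks} = 66.2.
Then p_{FlexHub} = 51.25 + 0.25·66.2 = 67.8.

66.2, 67.8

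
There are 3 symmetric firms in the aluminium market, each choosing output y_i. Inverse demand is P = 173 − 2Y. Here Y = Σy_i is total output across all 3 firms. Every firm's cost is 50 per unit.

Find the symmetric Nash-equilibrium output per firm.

A representative firm's profit is π_i = y_i(173 − 2Y) − 50y_i, with Y = y_i + Σ_{j≠i} y_j.
First-order condition: 123 − 4y_i − 2Σ_{j≠i} y_j = 0.
With identical firms, set every y_j = y: then 123 − 4y − 4y = 0, i.e. y = 123/8 = 15.375.

15.375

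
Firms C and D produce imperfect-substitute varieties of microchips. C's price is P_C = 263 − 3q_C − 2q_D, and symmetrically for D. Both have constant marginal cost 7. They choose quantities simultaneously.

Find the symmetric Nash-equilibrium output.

Firm C's profit: π = q_C(263 − 3q_C − 2q_D) − 7q_C.
∂π/∂q_C = 256 − 6q_C − 2q_D = 0 ⇒ q_C = 128/3 − (1/3)q_D.
Setting q_C = q_D in the reaction function: q_C = 128/3 − (1/3)q_C, so q_C = (128/3) / (4/3) = 32.

32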